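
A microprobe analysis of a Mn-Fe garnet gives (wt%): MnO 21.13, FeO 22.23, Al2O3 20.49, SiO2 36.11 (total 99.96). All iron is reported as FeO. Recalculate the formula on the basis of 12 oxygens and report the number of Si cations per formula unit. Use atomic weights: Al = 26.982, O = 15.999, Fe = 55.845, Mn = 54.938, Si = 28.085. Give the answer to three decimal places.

MnO: 21.13/70.937 = 0.29787 mol → 0.29787 mol Mn, 0.29787 mol O.
FeO: 22.23/71.844 = 0.30942 mol → 0.30942 mol Fe, 0.30942 mol O.
Al2O3: 20.49/101.961 = 0.20096 mol → 0.40192 mol Al, 0.60288 mol O.
SiO2: 36.11/60.083 = 0.60100 mol → 0.60100 mol Si, 1.20200 mol O.
Total oxygen = 2.41217 mol. Normalization factor = 12/2.41217 = 4.97477.
Si per 12 O = 0.60100 × 4.97477 = 2.990.

2.990 Si apfu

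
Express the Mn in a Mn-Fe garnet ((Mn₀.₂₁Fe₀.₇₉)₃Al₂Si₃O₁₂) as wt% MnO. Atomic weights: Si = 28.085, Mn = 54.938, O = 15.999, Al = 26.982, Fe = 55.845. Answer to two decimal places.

Molar mass of (Mn₀.₂₁Fe₀.₇₉)₃Al₂Si₃O₁₂ = 0.63×54.938 + 2.37×55.845 + 2×26.982 + 3×28.085 + 12×15.999 = 497.171 g/mol.
Each formula unit contains 0.63 Mn, equivalent to 0.63/1 = 0.6300 mol MnO.
M(MnO) = 1×54.938 + 1×15.999 = 70.937 g/mol.
Mass of MnO per formula unit = 0.6300 × 70.937 = 44.690 g.
MnO wt% = 44.690 / 497.171 × 100 = 8.99%.

8.99 wt%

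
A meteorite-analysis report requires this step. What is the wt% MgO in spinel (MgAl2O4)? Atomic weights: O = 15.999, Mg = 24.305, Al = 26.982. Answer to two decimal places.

28.33 wt%

Formula mass = 142.265 g/mol.
1 Mg → 1.0000 mol MgO per formula unit; M(MgO) = 40.304, so MgO mass = 40.304 g.
40.304/142.265 × 100 = 28.33 wt%.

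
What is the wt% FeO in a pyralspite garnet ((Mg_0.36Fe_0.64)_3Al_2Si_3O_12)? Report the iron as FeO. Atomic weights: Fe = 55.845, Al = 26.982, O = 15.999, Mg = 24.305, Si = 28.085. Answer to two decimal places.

29.75 wt%

Formula mass = 463.679 g/mol.
1.92 Fe → 1.9200 mol FeO per formula unit; M(FeO) = 71.844, so FeO mass = 137.940 g.
137.940/463.679 × 100 = 29.75 wt%.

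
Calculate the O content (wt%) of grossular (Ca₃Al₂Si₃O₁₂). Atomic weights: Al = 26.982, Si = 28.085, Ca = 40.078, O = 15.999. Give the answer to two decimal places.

42.62 wt%

Molar mass of Ca₃Al₂Si₃O₁₂: 3*40.078 + 2*26.982 + 3*28.085 + 12*15.999 = 450.441 g/mol.
Mass of O per formula unit: 12 × 15.999 = 191.988 g.
Weight fraction O = 191.988 / 450.441 = 0.4262.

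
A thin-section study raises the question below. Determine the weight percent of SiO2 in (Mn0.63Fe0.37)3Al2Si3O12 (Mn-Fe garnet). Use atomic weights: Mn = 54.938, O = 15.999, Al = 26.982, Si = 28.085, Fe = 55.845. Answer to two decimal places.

Molar mass of (Mn0.63Fe0.37)3Al2Si3O12 = 1.89·54.938 + 1.11·55.845 + 2·26.982 + 3·28.085 + 12·15.999 = 496.028 g/mol.
Each formula unit contains 3 Si, equivalent to 3/1 = 3.0000 mol SiO2.
M(SiO2) = 1×28.085 + 2×15.999 = 60.083 g/mol.
Mass of SiO2 per formula unit = 3.0000 × 60.083 = 180.249 g.
SiO2 wt% = 180.249 / 496.028 × 100 = 36.34%.

36.34 wt%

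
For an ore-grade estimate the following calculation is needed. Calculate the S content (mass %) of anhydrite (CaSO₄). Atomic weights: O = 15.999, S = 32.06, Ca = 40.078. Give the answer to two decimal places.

Molar mass of CaSO₄: 1*40.078 + 1*32.06 + 4*15.999 = 136.134 g/mol.
Mass of S per formula unit: 1 × 32.06 = 32.060 g.
Weight fraction S = 32.060 / 136.134 = 0.2355.

23.55 mass %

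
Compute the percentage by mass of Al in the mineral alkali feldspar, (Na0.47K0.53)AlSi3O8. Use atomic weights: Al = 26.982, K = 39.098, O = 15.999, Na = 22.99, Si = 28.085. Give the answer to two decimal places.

9.97 weight percent

M((Na0.47K0.53)AlSi3O8) = 270.756 g/mol.
Al contributes 1 × 26.982 = 26.982 g per mole.
26.982/270.756 = 0.0997 → 9.97%.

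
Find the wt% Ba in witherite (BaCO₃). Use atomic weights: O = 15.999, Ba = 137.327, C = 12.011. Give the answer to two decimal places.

69.59 wt%

Molar mass of BaCO₃: 1×137.327 + 1×12.011 + 3×15.999 = 197.335 g/mol.
Mass of Ba per formula unit: 1 × 137.327 = 137.327 g.
Weight fraction Ba = 137.327 / 197.335 = 0.6959.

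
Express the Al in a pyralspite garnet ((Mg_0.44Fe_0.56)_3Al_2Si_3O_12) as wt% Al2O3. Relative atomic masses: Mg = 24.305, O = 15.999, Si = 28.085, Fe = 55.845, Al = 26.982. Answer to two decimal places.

22.35 wt%

Molar mass of (Mg_0.44Fe_0.56)_3Al_2Si_3O_12 = 1.32×24.305 + 1.68×55.845 + 2×26.982 + 3×28.085 + 12×15.999 = 456.109 g/mol.
Each formula unit contains 2 Al, equivalent to 2/2 = 1.0000 mol Al2O3.
M(Al2O3) = 2×26.982 + 3×15.999 = 101.961 g/mol.
Mass of Al2O3 per formula unit = 1.0000 × 101.961 = 101.961 g.
Al2O3 wt% = 101.961 / 456.109 × 100 = 22.35%.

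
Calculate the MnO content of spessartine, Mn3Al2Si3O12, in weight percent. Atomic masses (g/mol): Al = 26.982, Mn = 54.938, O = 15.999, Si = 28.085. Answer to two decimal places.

M(Mn3Al2Si3O12) = 495.021 g/mol; M(MnO) = 70.937 g/mol.
Moles MnO per formula unit = 3 Mn ÷ 1 = 3.0000.
MnO fraction = (3.0000 × 70.937) / 495.021 = 212.811/495.021 = 0.4299.

42.99 wt%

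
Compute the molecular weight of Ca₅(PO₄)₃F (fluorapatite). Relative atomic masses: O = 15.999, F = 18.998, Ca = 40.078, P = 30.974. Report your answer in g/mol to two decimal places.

Ca: 5 × 40.078 = 200.3900
P: 3 × 30.974 = 92.9220
O: 12 × 15.999 = 191.9880
F: 1 × 18.998 = 18.9980
Summing the contributions gives the formula mass.

504.30 g/mol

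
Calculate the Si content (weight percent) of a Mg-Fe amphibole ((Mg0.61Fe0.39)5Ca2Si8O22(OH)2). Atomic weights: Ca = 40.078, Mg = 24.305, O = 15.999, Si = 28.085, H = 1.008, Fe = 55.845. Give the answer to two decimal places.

Molar mass of (Mg0.61Fe0.39)5Ca2Si8O22(OH)2: 3.05*24.305 + 1.95*55.845 + 2*40.078 + 8*28.085 + 24*15.999 + 2*1.008 = 873.856 g/mol.
Mass of Si per formula unit: 8 × 28.085 = 224.680 g.
Weight fraction Si = 224.680 / 873.856 = 0.2571.

25.71 weight percent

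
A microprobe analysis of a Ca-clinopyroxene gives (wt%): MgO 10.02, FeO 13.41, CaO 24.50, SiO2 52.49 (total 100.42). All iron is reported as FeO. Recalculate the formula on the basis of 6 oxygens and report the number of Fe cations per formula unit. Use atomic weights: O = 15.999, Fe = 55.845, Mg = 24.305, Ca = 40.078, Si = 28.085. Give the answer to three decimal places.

10.02 wt% MgO ÷ 40.304 g/mol = 0.24861 mol, giving 0.24861 Mg and 0.24861 O.
13.41 wt% FeO ÷ 71.844 g/mol = 0.18665 mol, giving 0.18665 Fe and 0.18665 O.
24.50 wt% CaO ÷ 56.077 g/mol = 0.43690 mol, giving 0.43690 Ca and 0.43690 O.
52.49 wt% SiO2 ÷ 60.083 g/mol = 0.87362 mol, giving 0.87362 Si and 1.74724 O.
Oxygen sums to 2.61940; scaling by 6/2.61940 = 2.29060 puts the formula on 6 O.
Fe: 0.18665 × 2.29060 = 0.428 atoms per formula unit.

0.428 Fe apfu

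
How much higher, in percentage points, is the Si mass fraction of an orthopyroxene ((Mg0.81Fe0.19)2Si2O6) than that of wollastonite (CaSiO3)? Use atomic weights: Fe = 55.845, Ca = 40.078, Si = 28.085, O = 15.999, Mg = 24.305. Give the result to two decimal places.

2.22 percentage points

M((Mg0.81Fe0.19)2Si2O6) = 212.759 g/mol, so wt% Si = 56.170/212.759 × 100 = 26.40%.
M(CaSiO3) = 116.160 g/mol, so wt% Si = 28.085/116.160 × 100 = 24.18%.
26.40 − 24.18 = 2.22 pp.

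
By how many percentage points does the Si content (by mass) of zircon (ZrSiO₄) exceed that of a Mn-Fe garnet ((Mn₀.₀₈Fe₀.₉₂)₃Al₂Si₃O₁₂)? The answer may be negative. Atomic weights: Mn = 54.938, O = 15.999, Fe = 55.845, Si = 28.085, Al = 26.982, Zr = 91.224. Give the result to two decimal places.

-1.61 percentage points

M(ZrSiO₄) = 183.305 g/mol, so wt% Si = 28.085/183.305 × 100 = 15.32%.
M((Mn₀.₀₈Fe₀.₉₂)₃Al₂Si₃O₁₂) = 497.524 g/mol, so wt% Si = 84.255/497.524 × 100 = 16.93%.
15.32 − 16.93 = -1.61 pp.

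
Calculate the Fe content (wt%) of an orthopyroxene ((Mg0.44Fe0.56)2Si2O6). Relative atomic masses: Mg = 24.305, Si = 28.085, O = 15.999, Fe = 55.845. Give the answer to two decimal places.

26.49 wt%

Formula mass = 0.88×24.305 + 1.12×55.845 + 2×28.085 + 6×15.999 = 236.099 g/mol, of which 62.546 g is Fe.
So Fe makes up 62.546/236.099 = 0.2649 of the mass, i.e. 26.49%.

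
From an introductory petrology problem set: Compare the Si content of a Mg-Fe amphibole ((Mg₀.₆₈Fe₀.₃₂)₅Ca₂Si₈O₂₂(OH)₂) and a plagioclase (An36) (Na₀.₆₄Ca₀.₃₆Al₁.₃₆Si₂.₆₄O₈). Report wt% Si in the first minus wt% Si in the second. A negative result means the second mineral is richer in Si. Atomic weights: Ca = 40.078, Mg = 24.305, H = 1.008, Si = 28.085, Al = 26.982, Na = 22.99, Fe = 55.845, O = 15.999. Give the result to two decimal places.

-1.63 percentage points

M((Mg₀.₆₈Fe₀.₃₂)₅Ca₂Si₈O₂₂(OH)₂) = 862.817 g/mol, so wt% Si = 224.680/862.817 × 100 = 26.04%.
M(Na₀.₆₄Ca₀.₃₆Al₁.₃₆Si₂.₆₄O₈) = 267.974 g/mol, so wt% Si = 74.144/267.974 × 100 = 27.67%.
26.04 − 27.67 = -1.63 pp.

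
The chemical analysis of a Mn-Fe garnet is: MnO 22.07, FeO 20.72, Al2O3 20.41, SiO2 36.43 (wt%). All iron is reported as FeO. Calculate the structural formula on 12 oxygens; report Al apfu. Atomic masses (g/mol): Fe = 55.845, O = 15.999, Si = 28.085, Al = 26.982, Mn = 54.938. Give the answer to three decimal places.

22.07 wt% MnO ÷ 70.937 g/mol = 0.31112 mol, giving 0.31112 Mn and 0.31112 O.
20.72 wt% FeO ÷ 71.844 g/mol = 0.28840 mol, giving 0.28840 Fe and 0.28840 O.
20.41 wt% Al2O3 ÷ 101.961 g/mol = 0.20017 mol, giving 0.40034 Al and 0.60051 O.
36.43 wt% SiO2 ÷ 60.083 g/mol = 0.60633 mol, giving 0.60633 Si and 1.21266 O.
Oxygen sums to 2.41269; scaling by 12/2.41269 = 4.97370 puts the formula on 12 O.
Al: 0.40034 × 4.97370 = 1.991 atoms per formula unit.

1.991 Al apfu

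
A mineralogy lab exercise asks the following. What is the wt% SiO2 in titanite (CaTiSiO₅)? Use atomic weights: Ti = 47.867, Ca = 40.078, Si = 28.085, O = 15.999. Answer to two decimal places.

M(CaTiSiO₅) = 196.025 g/mol; M(SiO2) = 60.083 g/mol.
Moles SiO2 per formula unit = 1 Si ÷ 1 = 1.0000.
SiO2 fraction = (1.0000 × 60.083) / 196.025 = 60.083/196.025 = 0.3065.

30.65 wt%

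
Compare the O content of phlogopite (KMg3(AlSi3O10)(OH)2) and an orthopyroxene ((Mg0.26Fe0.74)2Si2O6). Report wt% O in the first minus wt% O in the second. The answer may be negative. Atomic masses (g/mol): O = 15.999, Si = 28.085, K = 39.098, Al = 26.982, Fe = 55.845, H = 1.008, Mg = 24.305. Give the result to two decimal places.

First mineral: 191.988 g O in 417.254 g formula = 46.01 wt% O.
Second mineral: 95.994 g O in 247.453 g formula = 38.79 wt% O.
46.01% − 38.79% gives a difference of 7.22 percentage points.

7.22 percentage points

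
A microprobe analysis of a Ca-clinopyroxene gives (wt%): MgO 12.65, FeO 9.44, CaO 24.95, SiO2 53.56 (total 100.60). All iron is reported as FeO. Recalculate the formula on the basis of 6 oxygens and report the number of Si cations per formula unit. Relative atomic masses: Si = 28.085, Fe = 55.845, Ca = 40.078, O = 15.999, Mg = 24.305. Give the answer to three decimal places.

12.65 wt% MgO ÷ 40.304 g/mol = 0.31386 mol, giving 0.31386 Mg and 0.31386 O.
9.44 wt% FeO ÷ 71.844 g/mol = 0.13140 mol, giving 0.13140 Fe and 0.13140 O.
24.95 wt% CaO ÷ 56.077 g/mol = 0.44492 mol, giving 0.44492 Ca and 0.44492 O.
53.56 wt% SiO2 ÷ 60.083 g/mol = 0.89143 mol, giving 0.89143 Si and 1.78286 O.
Oxygen sums to 2.67304; scaling by 6/2.67304 = 2.24464 puts the formula on 6 O.
Si: 0.89143 × 2.24464 = 2.001 atoms per formula unit.

2.001 Si apfu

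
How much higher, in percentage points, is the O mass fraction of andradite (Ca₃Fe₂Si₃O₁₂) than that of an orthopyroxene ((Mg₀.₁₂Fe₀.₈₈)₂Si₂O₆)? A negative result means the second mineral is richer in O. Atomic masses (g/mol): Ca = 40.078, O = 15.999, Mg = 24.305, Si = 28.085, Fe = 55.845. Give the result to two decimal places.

0.32 percentage points

M(Ca₃Fe₂Si₃O₁₂) = 508.167 g/mol, so wt% O = 191.988/508.167 × 100 = 37.78%.
M((Mg₀.₁₂Fe₀.₈₈)₂Si₂O₆) = 256.284 g/mol, so wt% O = 95.994/256.284 × 100 = 37.46%.
37.78 − 37.46 = 0.32 pp.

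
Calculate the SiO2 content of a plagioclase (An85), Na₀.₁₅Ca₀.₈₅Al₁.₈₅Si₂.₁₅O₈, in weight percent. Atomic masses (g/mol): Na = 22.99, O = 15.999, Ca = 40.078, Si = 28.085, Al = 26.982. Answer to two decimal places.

M(Na₀.₁₅Ca₀.₈₅Al₁.₈₅Si₂.₁₅O₈) = 275.806 g/mol; M(SiO2) = 60.083 g/mol.
Moles SiO2 per formula unit = 2.15 Si ÷ 1 = 2.1500.
SiO2 fraction = (2.1500 × 60.083) / 275.806 = 129.178/275.806 = 0.4684.

46.84 wt%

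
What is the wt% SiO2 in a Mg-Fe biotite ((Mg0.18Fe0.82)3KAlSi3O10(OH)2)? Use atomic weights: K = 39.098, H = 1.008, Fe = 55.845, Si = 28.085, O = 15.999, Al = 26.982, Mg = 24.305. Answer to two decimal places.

36.43 wt%

M((Mg0.18Fe0.82)3KAlSi3O10(OH)2) = 494.842 g/mol; M(SiO2) = 60.083 g/mol.
Moles SiO2 per formula unit = 3 Si ÷ 1 = 3.0000.
SiO2 fraction = (3.0000 × 60.083) / 494.842 = 180.249/494.842 = 0.3643.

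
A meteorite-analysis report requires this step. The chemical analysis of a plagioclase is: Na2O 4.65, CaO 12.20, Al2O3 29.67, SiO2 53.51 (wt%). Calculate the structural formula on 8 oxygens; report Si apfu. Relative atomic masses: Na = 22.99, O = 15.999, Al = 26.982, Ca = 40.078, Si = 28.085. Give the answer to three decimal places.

Na2O: 4.65/61.979 = 0.07503 mol → 0.15006 mol Na, 0.07503 mol O.
CaO: 12.20/56.077 = 0.21756 mol → 0.21756 mol Ca, 0.21756 mol O.
Al2O3: 29.67/101.961 = 0.29099 mol → 0.58198 mol Al, 0.87297 mol O.
SiO2: 53.51/60.083 = 0.89060 mol → 0.89060 mol Si, 1.78120 mol O.
Total oxygen = 2.94676 mol. Normalization factor = 8/2.94676 = 2.71485.
Si per 8 O = 0.89060 × 2.71485 = 2.418.

2.418 Si apfu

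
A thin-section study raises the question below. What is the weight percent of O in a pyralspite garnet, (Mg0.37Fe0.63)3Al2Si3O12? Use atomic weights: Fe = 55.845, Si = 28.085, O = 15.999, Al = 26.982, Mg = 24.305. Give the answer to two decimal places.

41.49 mass %

Formula mass = 1.11·24.305 + 1.89·55.845 + 2·26.982 + 3·28.085 + 12·15.999 = 462.733 g/mol, of which 191.988 g is O.
So O makes up 191.988/462.733 = 0.4149 of the mass, i.e. 41.49%.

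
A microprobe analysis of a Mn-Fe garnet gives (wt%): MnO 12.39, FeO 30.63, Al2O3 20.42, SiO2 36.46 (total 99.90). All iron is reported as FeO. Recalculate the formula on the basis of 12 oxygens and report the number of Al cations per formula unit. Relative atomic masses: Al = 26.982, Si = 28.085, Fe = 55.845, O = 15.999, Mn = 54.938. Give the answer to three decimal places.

1.990 Al apfu

MnO: 12.39/70.937 = 0.17466 mol → 0.17466 mol Mn, 0.17466 mol O.
FeO: 30.63/71.844 = 0.42634 mol → 0.42634 mol Fe, 0.42634 mol O.
Al2O3: 20.42/101.961 = 0.20027 mol → 0.40054 mol Al, 0.60081 mol O.
SiO2: 36.46/60.083 = 0.60683 mol → 0.60683 mol Si, 1.21366 mol O.
Total oxygen = 2.41547 mol. Normalization factor = 12/2.41547 = 4.96798.
Al per 12 O = 0.40054 × 4.96798 = 1.990.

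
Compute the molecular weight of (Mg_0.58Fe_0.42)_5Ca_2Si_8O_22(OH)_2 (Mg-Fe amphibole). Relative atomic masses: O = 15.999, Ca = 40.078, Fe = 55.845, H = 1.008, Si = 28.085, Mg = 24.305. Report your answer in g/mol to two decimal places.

The formula mass is the sum 2.90*24.305 + 2.10*55.845 + 2*40.078 + 8*28.085 + 24*15.999 + 2*1.008.

878.59 g/mol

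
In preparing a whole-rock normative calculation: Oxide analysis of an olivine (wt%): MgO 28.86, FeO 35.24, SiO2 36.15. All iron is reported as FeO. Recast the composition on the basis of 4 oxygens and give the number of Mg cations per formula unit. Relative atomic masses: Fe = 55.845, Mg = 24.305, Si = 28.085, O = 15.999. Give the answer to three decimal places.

1.189 Mg apfu

28.86 wt% MgO ÷ 40.304 g/mol = 0.71606 mol, giving 0.71606 Mg and 0.71606 O.
35.24 wt% FeO ÷ 71.844 g/mol = 0.49051 mol, giving 0.49051 Fe and 0.49051 O.
36.15 wt% SiO2 ÷ 60.083 g/mol = 0.60167 mol, giving 0.60167 Si and 1.20334 O.
Oxygen sums to 2.40991; scaling by 4/2.40991 = 1.65981 puts the formula on 4 O.
Mg: 0.71606 × 1.65981 = 1.189 atoms per formula unit.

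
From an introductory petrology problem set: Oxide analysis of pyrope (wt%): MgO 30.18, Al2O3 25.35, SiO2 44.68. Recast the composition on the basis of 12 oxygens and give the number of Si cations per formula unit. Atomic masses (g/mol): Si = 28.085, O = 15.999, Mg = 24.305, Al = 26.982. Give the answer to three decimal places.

2.993 Si apfu

30.18 wt% MgO ÷ 40.304 g/mol = 0.74881 mol, giving 0.74881 Mg and 0.74881 O.
25.35 wt% Al2O3 ÷ 101.961 g/mol = 0.24862 mol, giving 0.49724 Al and 0.74586 O.
44.68 wt% SiO2 ÷ 60.083 g/mol = 0.74364 mol, giving 0.74364 Si and 1.48728 O.
Oxygen sums to 2.98195; scaling by 12/2.98195 = 4.02421 puts the formula on 12 O.
Si: 0.74364 × 4.02421 = 2.993 atoms per formula unit.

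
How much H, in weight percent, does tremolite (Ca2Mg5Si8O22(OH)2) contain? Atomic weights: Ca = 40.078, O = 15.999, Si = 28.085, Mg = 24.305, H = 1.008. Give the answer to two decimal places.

0.25 weight percent

Formula mass = 2×40.078 + 5×24.305 + 8×28.085 + 24×15.999 + 2×1.008 = 812.353 g/mol, of which 2.016 g is H.
So H makes up 2.016/812.353 = 0.0025 of the mass, i.e. 0.25%.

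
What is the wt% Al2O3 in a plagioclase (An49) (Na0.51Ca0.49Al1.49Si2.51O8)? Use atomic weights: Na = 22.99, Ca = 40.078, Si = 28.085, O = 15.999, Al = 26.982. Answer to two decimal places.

Formula mass = 270.052 g/mol.
1.49 Al → 0.7450 mol Al2O3 per formula unit; M(Al2O3) = 101.961, so Al2O3 mass = 75.961 g.
75.961/270.052 × 100 = 28.13 wt%.

28.13 wt%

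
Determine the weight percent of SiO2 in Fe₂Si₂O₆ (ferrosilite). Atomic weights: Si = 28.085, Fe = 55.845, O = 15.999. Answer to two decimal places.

45.54 wt%

Molar mass of Fe₂Si₂O₆ = 2*55.845 + 2*28.085 + 6*15.999 = 263.854 g/mol.
Each formula unit contains 2 Si, equivalent to 2/1 = 2.0000 mol SiO2.
M(SiO2) = 1×28.085 + 2×15.999 = 60.083 g/mol.
Mass of SiO2 per formula unit = 2.0000 × 60.083 = 120.166 g.
SiO2 wt% = 120.166 / 263.854 × 100 = 45.54%.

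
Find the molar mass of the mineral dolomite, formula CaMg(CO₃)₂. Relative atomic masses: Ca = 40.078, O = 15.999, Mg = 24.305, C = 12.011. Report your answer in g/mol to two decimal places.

184.40 g/mol

Ca: 1 × 40.078 = 40.0780
Mg: 1 × 24.305 = 24.3050
C: 2 × 12.011 = 24.0220
O: 6 × 15.999 = 95.9940
Summing the contributions gives the formula mass.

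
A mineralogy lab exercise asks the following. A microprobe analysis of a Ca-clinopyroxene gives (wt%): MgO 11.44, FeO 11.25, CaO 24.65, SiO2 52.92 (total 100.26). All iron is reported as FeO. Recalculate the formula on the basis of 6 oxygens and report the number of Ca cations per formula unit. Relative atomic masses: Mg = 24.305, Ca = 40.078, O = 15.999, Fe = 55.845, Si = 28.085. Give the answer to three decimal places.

MgO (M=40.304): mol = 0.28384; Mg = 0.28384, O = 0.28384.
FeO (M=71.844): mol = 0.15659; Fe = 0.15659, O = 0.15659.
CaO (M=56.077): mol = 0.43957; Ca = 0.43957, O = 0.43957.
SiO2 (M=60.083): mol = 0.88078; Si = 0.88078, O = 1.76156.
ΣO = 2.64156; factor = 6/ΣO = 2.27139.
Ca apfu = 0.43957 × 2.27139 = 0.998.

0.998 Ca apfu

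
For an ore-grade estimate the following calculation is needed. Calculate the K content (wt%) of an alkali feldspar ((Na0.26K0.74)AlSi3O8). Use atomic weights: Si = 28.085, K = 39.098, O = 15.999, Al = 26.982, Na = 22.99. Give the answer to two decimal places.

10.55 wt%

M((Na0.26K0.74)AlSi3O8) = 274.139 g/mol.
K contributes 0.74 × 39.098 = 28.933 g per mole.
28.933/274.139 = 0.1055 → 10.55%.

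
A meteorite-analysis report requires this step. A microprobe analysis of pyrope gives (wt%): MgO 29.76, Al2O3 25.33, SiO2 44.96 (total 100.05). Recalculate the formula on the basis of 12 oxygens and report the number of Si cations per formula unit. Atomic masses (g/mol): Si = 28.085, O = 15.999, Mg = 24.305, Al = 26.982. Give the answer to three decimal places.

MgO: 29.76/40.304 = 0.73839 mol → 0.73839 mol Mg, 0.73839 mol O.
Al2O3: 25.33/101.961 = 0.24843 mol → 0.49686 mol Al, 0.74529 mol O.
SiO2: 44.96/60.083 = 0.74830 mol → 0.74830 mol Si, 1.49660 mol O.
Total oxygen = 2.98028 mol. Normalization factor = 12/2.98028 = 4.02647.
Si per 12 O = 0.74830 × 4.02647 = 3.013.

3.013 Si apfu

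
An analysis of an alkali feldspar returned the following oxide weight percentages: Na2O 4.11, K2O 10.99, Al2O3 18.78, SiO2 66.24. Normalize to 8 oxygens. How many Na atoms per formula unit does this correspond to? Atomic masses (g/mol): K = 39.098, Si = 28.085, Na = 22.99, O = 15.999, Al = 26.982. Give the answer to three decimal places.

4.11 wt% Na2O ÷ 61.979 g/mol = 0.06631 mol, giving 0.13262 Na and 0.06631 O.
10.99 wt% K2O ÷ 94.195 g/mol = 0.11667 mol, giving 0.23334 K and 0.11667 O.
18.78 wt% Al2O3 ÷ 101.961 g/mol = 0.18419 mol, giving 0.36838 Al and 0.55257 O.
66.24 wt% SiO2 ÷ 60.083 g/mol = 1.10247 mol, giving 1.10247 Si and 2.20494 O.
Oxygen sums to 2.94049; scaling by 8/2.94049 = 2.72063 puts the formula on 8 O.
Na: 0.13262 × 2.72063 = 0.361 atoms per formula unit.

0.361 Na apfu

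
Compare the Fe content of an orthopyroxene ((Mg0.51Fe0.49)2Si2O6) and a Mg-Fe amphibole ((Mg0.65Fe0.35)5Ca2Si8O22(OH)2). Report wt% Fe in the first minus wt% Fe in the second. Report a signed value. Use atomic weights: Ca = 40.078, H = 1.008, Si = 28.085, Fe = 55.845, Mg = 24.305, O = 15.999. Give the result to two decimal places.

12.36 percentage points

Fe in (Mg0.51Fe0.49)2Si2O6: molar mass 231.683 g/mol; 0.98×55.845 = 54.728 g → 23.62 wt%.
Fe in (Mg0.65Fe0.35)5Ca2Si8O22(OH)2: molar mass 867.548 g/mol; 1.75×55.845 = 97.729 g → 11.26 wt%.
Difference = 23.62 − 11.26 = 12.36 percentage points.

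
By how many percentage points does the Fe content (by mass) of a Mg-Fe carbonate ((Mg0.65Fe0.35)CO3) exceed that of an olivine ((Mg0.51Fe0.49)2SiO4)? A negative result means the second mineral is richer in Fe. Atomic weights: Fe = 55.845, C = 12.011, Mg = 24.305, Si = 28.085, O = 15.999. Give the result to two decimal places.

M((Mg0.65Fe0.35)CO3) = 95.352 g/mol, so wt% Fe = 19.546/95.352 × 100 = 20.50%.
M((Mg0.51Fe0.49)2SiO4) = 171.600 g/mol, so wt% Fe = 54.728/171.600 × 100 = 31.89%.
20.50 − 31.89 = -11.39 pp.

-11.39 percentage points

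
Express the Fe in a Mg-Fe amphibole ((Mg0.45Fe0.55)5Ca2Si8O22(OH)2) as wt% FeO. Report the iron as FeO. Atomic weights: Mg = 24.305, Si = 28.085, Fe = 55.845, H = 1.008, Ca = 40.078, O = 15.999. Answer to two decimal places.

Molar mass of (Mg0.45Fe0.55)5Ca2Si8O22(OH)2 = 2.25*24.305 + 2.75*55.845 + 2*40.078 + 8*28.085 + 24*15.999 + 2*1.008 = 899.088 g/mol.
Each formula unit contains 2.75 Fe, equivalent to 2.75/1 = 2.7500 mol FeO.
M(FeO) = 1×55.845 + 1×15.999 = 71.844 g/mol.
Mass of FeO per formula unit = 2.7500 × 71.844 = 197.571 g.
FeO wt% = 197.571 / 899.088 × 100 = 21.97%.

21.97 wt%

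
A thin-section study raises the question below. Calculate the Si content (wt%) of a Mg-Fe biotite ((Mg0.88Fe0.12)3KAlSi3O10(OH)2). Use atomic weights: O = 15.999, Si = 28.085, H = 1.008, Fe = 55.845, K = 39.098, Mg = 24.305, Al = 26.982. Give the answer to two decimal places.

19.66 wt%

M((Mg0.88Fe0.12)3KAlSi3O10(OH)2) = 428.608 g/mol.
Si contributes 3 × 28.085 = 84.255 g per mole.
84.255/428.608 = 0.1966 → 19.66%.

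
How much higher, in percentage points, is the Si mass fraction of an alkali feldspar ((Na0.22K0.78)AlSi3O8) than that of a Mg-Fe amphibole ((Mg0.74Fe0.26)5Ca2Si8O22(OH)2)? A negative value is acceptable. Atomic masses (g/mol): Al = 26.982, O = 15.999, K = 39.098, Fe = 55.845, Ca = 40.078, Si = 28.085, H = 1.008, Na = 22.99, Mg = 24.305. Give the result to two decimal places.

First mineral: 84.255 g Si in 274.783 g formula = 30.66 wt% Si.
Second mineral: 224.680 g Si in 853.355 g formula = 26.33 wt% Si.
30.66% − 26.33% gives a difference of 4.33 percentage points.

4.33 percentage points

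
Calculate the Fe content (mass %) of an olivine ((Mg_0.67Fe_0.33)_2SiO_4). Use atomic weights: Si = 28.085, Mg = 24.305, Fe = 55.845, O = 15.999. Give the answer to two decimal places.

22.82 mass %

Formula mass = 1.34×24.305 + 0.66×55.845 + 1×28.085 + 4×15.999 = 161.507 g/mol, of which 36.858 g is Fe.
So Fe makes up 36.858/161.507 = 0.2282 of the mass, i.e. 22.82%.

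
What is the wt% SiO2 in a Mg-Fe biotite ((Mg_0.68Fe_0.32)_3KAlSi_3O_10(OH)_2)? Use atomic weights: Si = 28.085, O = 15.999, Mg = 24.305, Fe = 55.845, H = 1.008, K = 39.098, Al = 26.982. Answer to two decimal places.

Molar mass of (Mg_0.68Fe_0.32)_3KAlSi_3O_10(OH)_2 = 2.04×24.305 + 0.96×55.845 + 1×39.098 + 1×26.982 + 3×28.085 + 12×15.999 + 2×1.008 = 447.532 g/mol.
Each formula unit contains 3 Si, equivalent to 3/1 = 3.0000 mol SiO2.
M(SiO2) = 1×28.085 + 2×15.999 = 60.083 g/mol.
Mass of SiO2 per formula unit = 3.0000 × 60.083 = 180.249 g.
SiO2 wt% = 180.249 / 447.532 × 100 = 40.28%.

40.28 wt%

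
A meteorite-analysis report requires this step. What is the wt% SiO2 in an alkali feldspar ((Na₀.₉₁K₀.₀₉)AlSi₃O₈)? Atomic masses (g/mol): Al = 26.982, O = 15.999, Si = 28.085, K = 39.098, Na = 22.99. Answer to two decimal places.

68.36 wt%

Molar mass of (Na₀.₉₁K₀.₀₉)AlSi₃O₈ = 0.91*22.99 + 0.09*39.098 + 1*26.982 + 3*28.085 + 8*15.999 = 263.669 g/mol.
Each formula unit contains 3 Si, equivalent to 3/1 = 3.0000 mol SiO2.
M(SiO2) = 1×28.085 + 2×15.999 = 60.083 g/mol.
Mass of SiO2 per formula unit = 3.0000 × 60.083 = 180.249 g.
SiO2 wt% = 180.249 / 263.669 × 100 = 68.36%.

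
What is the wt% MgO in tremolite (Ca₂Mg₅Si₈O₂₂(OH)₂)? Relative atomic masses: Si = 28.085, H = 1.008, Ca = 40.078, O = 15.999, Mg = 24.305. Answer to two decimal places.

24.81 wt%

Molar mass of Ca₂Mg₅Si₈O₂₂(OH)₂ = 2×40.078 + 5×24.305 + 8×28.085 + 24×15.999 + 2×1.008 = 812.353 g/mol.
Each formula unit contains 5 Mg, equivalent to 5/1 = 5.0000 mol MgO.
M(MgO) = 1×24.305 + 1×15.999 = 40.304 g/mol.
Mass of MgO per formula unit = 5.0000 × 40.304 = 201.520 g.
MgO wt% = 201.520 / 812.353 × 100 = 24.81%.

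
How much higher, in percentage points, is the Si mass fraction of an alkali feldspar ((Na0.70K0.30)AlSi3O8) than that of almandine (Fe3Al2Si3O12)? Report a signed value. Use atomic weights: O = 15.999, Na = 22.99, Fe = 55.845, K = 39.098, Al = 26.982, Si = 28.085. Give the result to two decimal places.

14.62 percentage points

First mineral: 84.255 g Si in 267.051 g formula = 31.55 wt% Si.
Second mineral: 84.255 g Si in 497.742 g formula = 16.93 wt% Si.
31.55% − 16.93% gives a difference of 14.62 percentage points.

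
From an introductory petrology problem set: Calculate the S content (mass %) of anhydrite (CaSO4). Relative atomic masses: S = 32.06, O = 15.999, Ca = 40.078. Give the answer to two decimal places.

23.55 mass %

M(CaSO4) = 136.134 g/mol.
S contributes 1 × 32.06 = 32.060 g per mole.
32.060/136.134 = 0.2355 → 23.55%.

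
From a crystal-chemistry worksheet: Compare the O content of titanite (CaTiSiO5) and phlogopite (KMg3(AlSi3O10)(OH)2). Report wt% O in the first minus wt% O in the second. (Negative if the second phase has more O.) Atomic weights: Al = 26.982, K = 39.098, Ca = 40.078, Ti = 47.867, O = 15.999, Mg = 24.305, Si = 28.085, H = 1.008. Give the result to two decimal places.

-5.20 percentage points

First mineral: 79.995 g O in 196.025 g formula = 40.81 wt% O.
Second mineral: 191.988 g O in 417.254 g formula = 46.01 wt% O.
40.81% − 46.01% gives a difference of -5.20 percentage points.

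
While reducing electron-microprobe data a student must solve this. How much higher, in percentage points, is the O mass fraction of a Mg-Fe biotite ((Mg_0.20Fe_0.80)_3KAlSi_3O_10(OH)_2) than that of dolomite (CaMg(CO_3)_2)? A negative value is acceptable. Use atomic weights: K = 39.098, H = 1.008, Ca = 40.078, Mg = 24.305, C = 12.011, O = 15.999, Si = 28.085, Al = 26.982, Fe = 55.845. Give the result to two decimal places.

-13.11 percentage points

O in (Mg_0.20Fe_0.80)_3KAlSi_3O_10(OH)_2: molar mass 492.950 g/mol; 12×15.999 = 191.988 g → 38.95 wt%.
O in CaMg(CO_3)_2: molar mass 184.399 g/mol; 6×15.999 = 95.994 g → 52.06 wt%.
Difference = 38.95 − 52.06 = -13.11 percentage points.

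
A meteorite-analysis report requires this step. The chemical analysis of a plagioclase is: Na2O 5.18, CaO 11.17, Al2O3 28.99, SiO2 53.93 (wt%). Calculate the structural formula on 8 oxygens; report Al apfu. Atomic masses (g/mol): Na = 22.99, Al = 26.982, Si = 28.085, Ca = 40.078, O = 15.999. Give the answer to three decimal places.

Na2O (M=61.979): mol = 0.08358; Na = 0.16716, O = 0.08358.
CaO (M=56.077): mol = 0.19919; Ca = 0.19919, O = 0.19919.
Al2O3 (M=101.961): mol = 0.28432; Al = 0.56864, O = 0.85296.
SiO2 (M=60.083): mol = 0.89759; Si = 0.89759, O = 1.79518.
ΣO = 2.93091; factor = 8/ΣO = 2.72953.
Al apfu = 0.56864 × 2.72953 = 1.552.

1.552 Al apfu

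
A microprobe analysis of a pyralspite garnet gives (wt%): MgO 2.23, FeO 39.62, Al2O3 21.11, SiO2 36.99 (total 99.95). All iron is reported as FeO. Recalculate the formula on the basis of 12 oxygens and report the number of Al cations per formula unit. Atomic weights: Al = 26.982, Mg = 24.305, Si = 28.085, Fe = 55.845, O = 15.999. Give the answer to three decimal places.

MgO: 2.23/40.304 = 0.05533 mol → 0.05533 mol Mg, 0.05533 mol O.
FeO: 39.62/71.844 = 0.55147 mol → 0.55147 mol Fe, 0.55147 mol O.
Al2O3: 21.11/101.961 = 0.20704 mol → 0.41408 mol Al, 0.62112 mol O.
SiO2: 36.99/60.083 = 0.61565 mol → 0.61565 mol Si, 1.23130 mol O.
Total oxygen = 2.45922 mol. Normalization factor = 12/2.45922 = 4.87960.
Al per 12 O = 0.41408 × 4.87960 = 2.021.

2.021 Al apfu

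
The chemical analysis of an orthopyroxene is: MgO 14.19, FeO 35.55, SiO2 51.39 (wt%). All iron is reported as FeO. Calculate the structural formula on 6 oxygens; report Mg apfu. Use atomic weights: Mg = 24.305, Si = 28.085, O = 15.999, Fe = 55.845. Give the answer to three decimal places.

14.19 wt% MgO ÷ 40.304 g/mol = 0.35207 mol, giving 0.35207 Mg and 0.35207 O.
35.55 wt% FeO ÷ 71.844 g/mol = 0.49482 mol, giving 0.49482 Fe and 0.49482 O.
51.39 wt% SiO2 ÷ 60.083 g/mol = 0.85532 mol, giving 0.85532 Si and 1.71064 O.
Oxygen sums to 2.55753; scaling by 6/2.55753 = 2.34601 puts the formula on 6 O.
Mg: 0.35207 × 2.34601 = 0.826 atoms per formula unit.

0.826 Mg apfu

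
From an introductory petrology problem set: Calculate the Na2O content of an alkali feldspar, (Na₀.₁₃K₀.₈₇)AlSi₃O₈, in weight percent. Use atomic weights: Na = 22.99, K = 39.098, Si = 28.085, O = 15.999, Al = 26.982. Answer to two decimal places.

1.46 wt%

Formula mass = 276.233 g/mol.
0.13 Na → 0.0650 mol Na2O per formula unit; M(Na2O) = 61.979, so Na2O mass = 4.029 g.
4.029/276.233 × 100 = 1.46 wt%.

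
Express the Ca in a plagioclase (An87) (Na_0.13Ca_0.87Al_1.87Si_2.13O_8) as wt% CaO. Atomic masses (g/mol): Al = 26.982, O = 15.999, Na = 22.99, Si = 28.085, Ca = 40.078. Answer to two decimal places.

17.67 wt%

M(Na_0.13Ca_0.87Al_1.87Si_2.13O_8) = 276.126 g/mol; M(CaO) = 56.077 g/mol.
Moles CaO per formula unit = 0.87 Ca ÷ 1 = 0.8700.
CaO fraction = (0.8700 × 56.077) / 276.126 = 48.787/276.126 = 0.1767.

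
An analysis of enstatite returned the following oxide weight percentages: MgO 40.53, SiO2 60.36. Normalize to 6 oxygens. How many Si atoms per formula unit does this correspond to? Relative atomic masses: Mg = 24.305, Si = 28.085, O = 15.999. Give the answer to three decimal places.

MgO (M=40.304): mol = 1.00561; Mg = 1.00561, O = 1.00561.
SiO2 (M=60.083): mol = 1.00461; Si = 1.00461, O = 2.00922.
ΣO = 3.01483; factor = 6/ΣO = 1.99016.
Si apfu = 1.00461 × 1.99016 = 1.999.

1.999 Si apfu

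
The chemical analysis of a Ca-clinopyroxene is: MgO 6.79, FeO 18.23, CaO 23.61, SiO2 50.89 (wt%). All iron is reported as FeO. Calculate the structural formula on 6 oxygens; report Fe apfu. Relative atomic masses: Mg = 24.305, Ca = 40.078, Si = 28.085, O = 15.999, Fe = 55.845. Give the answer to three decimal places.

6.79 wt% MgO ÷ 40.304 g/mol = 0.16847 mol, giving 0.16847 Mg and 0.16847 O.
18.23 wt% FeO ÷ 71.844 g/mol = 0.25374 mol, giving 0.25374 Fe and 0.25374 O.
23.61 wt% CaO ÷ 56.077 g/mol = 0.42103 mol, giving 0.42103 Ca and 0.42103 O.
50.89 wt% SiO2 ÷ 60.083 g/mol = 0.84699 mol, giving 0.84699 Si and 1.69398 O.
Oxygen sums to 2.53722; scaling by 6/2.53722 = 2.36479 puts the formula on 6 O.
Fe: 0.25374 × 2.36479 = 0.600 atoms per formula unit.

0.600 Fe apfu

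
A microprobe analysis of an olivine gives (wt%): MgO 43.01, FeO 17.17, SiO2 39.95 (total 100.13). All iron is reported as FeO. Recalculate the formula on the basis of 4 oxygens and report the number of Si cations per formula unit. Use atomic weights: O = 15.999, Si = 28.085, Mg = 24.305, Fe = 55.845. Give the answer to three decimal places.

1.009 Si apfu

43.01 wt% MgO ÷ 40.304 g/mol = 1.06714 mol, giving 1.06714 Mg and 1.06714 O.
17.17 wt% FeO ÷ 71.844 g/mol = 0.23899 mol, giving 0.23899 Fe and 0.23899 O.
39.95 wt% SiO2 ÷ 60.083 g/mol = 0.66491 mol, giving 0.66491 Si and 1.32982 O.
Oxygen sums to 2.63595; scaling by 4/2.63595 = 1.51748 puts the formula on 4 O.
Si: 0.66491 × 1.51748 = 1.009 atoms per formula unit.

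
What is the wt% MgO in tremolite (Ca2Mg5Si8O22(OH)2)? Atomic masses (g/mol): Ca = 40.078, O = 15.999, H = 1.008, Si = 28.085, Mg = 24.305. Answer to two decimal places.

24.81 wt%

M(Ca2Mg5Si8O22(OH)2) = 812.353 g/mol; M(MgO) = 40.304 g/mol.
Moles MgO per formula unit = 5 Mg ÷ 1 = 5.0000.
MgO fraction = (5.0000 × 40.304) / 812.353 = 201.520/812.353 = 0.2481.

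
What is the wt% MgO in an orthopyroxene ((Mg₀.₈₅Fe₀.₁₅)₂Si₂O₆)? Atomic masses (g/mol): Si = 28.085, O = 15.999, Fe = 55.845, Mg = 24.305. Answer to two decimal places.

32.59 wt%

Molar mass of (Mg₀.₈₅Fe₀.₁₅)₂Si₂O₆ = 1.70*24.305 + 0.30*55.845 + 2*28.085 + 6*15.999 = 210.236 g/mol.
Each formula unit contains 1.70 Mg, equivalent to 1.70/1 = 1.7000 mol MgO.
M(MgO) = 1×24.305 + 1×15.999 = 40.304 g/mol.
Mass of MgO per formula unit = 1.7000 × 40.304 = 68.517 g.
MgO wt% = 68.517 / 210.236 × 100 = 32.59%.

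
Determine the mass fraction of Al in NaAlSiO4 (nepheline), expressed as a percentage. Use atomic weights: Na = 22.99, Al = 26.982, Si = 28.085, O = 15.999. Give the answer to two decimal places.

M(NaAlSiO4) = 142.053 g/mol.
Al contributes 1 × 26.982 = 26.982 g per mole.
26.982/142.053 = 0.1899 → 18.99%.

18.99 weight percent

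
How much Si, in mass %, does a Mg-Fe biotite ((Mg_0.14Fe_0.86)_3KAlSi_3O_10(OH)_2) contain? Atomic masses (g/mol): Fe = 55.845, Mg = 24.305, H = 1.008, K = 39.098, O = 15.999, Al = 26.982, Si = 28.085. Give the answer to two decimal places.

Formula mass = 0.42×24.305 + 2.58×55.845 + 1×39.098 + 1×26.982 + 3×28.085 + 12×15.999 + 2×1.008 = 498.627 g/mol, of which 84.255 g is Si.
So Si makes up 84.255/498.627 = 0.1690 of the mass, i.e. 16.90%.

16.90 mass %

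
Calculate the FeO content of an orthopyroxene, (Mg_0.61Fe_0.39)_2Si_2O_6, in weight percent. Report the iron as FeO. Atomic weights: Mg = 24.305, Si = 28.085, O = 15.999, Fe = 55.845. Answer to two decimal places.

M((Mg_0.61Fe_0.39)_2Si_2O_6) = 225.375 g/mol; M(FeO) = 71.844 g/mol.
Moles FeO per formula unit = 0.78 Fe ÷ 1 = 0.7800.
FeO fraction = (0.7800 × 71.844) / 225.375 = 56.038/225.375 = 0.2486.

24.86 wt%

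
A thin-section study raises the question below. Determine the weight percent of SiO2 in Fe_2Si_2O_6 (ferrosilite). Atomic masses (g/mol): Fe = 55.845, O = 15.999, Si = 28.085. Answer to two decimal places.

45.54 wt%

Formula mass = 263.854 g/mol.
2 Si → 2.0000 mol SiO2 per formula unit; M(SiO2) = 60.083, so SiO2 mass = 120.166 g.
120.166/263.854 × 100 = 45.54 wt%.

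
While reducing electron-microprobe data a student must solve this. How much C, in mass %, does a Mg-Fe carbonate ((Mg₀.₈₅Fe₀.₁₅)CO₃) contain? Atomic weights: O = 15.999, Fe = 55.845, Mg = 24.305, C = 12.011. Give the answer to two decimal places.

Formula mass = 0.85*24.305 + 0.15*55.845 + 1*12.011 + 3*15.999 = 89.044 g/mol, of which 12.011 g is C.
So C makes up 12.011/89.044 = 0.1349 of the mass, i.e. 13.49%.

13.49 mass %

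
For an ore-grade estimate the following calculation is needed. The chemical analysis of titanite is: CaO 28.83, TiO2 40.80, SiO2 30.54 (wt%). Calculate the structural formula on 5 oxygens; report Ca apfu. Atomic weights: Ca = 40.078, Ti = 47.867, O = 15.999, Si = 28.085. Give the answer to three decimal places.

1.007 Ca apfu

CaO: 28.83/56.077 = 0.51411 mol → 0.51411 mol Ca, 0.51411 mol O.
TiO2: 40.80/79.865 = 0.51086 mol → 0.51086 mol Ti, 1.02172 mol O.
SiO2: 30.54/60.083 = 0.50830 mol → 0.50830 mol Si, 1.01660 mol O.
Total oxygen = 2.55243 mol. Normalization factor = 5/2.55243 = 1.95892.
Ca per 5 O = 0.51411 × 1.95892 = 1.007.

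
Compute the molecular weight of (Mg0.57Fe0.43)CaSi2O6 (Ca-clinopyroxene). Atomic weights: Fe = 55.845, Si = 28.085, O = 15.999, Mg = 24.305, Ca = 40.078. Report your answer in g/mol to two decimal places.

The formula mass is the sum 0.57(24.305) + 0.43(55.845) + 1(40.078) + 2(28.085) + 6(15.999).

230.11 g/mol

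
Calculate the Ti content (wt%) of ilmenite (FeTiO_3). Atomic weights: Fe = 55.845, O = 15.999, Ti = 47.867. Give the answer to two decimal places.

31.55 wt%

Formula mass = 1·55.845 + 1·47.867 + 3·15.999 = 151.709 g/mol, of which 47.867 g is Ti.
So Ti makes up 47.867/151.709 = 0.3155 of the mass, i.e. 31.55%.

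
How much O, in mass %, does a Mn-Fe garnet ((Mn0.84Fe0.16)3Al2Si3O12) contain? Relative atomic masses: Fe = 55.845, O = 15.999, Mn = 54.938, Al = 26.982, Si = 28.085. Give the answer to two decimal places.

38.75 mass %

M((Mn0.84Fe0.16)3Al2Si3O12) = 495.456 g/mol.
O contributes 12 × 15.999 = 191.988 g per mole.
191.988/495.456 = 0.3875 → 38.75%.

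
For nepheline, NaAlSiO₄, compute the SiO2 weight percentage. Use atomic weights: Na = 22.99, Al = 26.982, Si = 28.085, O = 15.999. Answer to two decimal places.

M(NaAlSiO₄) = 142.053 g/mol; M(SiO2) = 60.083 g/mol.
Moles SiO2 per formula unit = 1 Si ÷ 1 = 1.0000.
SiO2 fraction = (1.0000 × 60.083) / 142.053 = 60.083/142.053 = 0.4230.

42.30 wt%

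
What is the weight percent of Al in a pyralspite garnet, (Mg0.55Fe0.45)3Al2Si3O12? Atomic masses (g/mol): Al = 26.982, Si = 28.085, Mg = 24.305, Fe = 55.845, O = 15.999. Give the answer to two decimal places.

12.11 wt%

M((Mg0.55Fe0.45)3Al2Si3O12) = 445.701 g/mol.
Al contributes 2 × 26.982 = 53.964 g per mole.
53.964/445.701 = 0.1211 → 12.11%.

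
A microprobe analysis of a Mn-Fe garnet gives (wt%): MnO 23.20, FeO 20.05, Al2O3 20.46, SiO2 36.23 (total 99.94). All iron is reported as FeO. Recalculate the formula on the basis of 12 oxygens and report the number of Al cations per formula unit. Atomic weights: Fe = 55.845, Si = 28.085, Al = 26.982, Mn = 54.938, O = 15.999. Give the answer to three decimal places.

1.995 Al apfu

MnO: 23.20/70.937 = 0.32705 mol → 0.32705 mol Mn, 0.32705 mol O.
FeO: 20.05/71.844 = 0.27908 mol → 0.27908 mol Fe, 0.27908 mol O.
Al2O3: 20.46/101.961 = 0.20066 mol → 0.40132 mol Al, 0.60198 mol O.
SiO2: 36.23/60.083 = 0.60300 mol → 0.60300 mol Si, 1.20600 mol O.
Total oxygen = 2.41411 mol. Normalization factor = 12/2.41411 = 4.97078.
Al per 12 O = 0.40132 × 4.97078 = 1.995.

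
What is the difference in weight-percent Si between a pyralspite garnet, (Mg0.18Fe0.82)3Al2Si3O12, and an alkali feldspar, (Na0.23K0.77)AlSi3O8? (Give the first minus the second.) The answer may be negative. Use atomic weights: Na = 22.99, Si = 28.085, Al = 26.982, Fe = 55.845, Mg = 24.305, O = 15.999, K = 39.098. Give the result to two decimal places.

M((Mg0.18Fe0.82)3Al2Si3O12) = 480.710 g/mol, so wt% Si = 84.255/480.710 × 100 = 17.53%.
M((Na0.23K0.77)AlSi3O8) = 274.622 g/mol, so wt% Si = 84.255/274.622 × 100 = 30.68%.
17.53 − 30.68 = -13.15 pp.

-13.15 percentage points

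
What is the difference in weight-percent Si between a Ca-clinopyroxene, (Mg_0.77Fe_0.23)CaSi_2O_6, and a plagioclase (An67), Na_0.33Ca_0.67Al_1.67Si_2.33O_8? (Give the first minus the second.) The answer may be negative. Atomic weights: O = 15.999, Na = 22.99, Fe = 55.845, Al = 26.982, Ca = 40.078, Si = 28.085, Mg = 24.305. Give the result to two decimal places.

Si in (Mg_0.77Fe_0.23)CaSi_2O_6: molar mass 223.801 g/mol; 2×28.085 = 56.170 g → 25.10 wt%.
Si in Na_0.33Ca_0.67Al_1.67Si_2.33O_8: molar mass 272.929 g/mol; 2.33×28.085 = 65.438 g → 23.98 wt%.
Difference = 25.10 − 23.98 = 1.12 percentage points.

1.12 percentage points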